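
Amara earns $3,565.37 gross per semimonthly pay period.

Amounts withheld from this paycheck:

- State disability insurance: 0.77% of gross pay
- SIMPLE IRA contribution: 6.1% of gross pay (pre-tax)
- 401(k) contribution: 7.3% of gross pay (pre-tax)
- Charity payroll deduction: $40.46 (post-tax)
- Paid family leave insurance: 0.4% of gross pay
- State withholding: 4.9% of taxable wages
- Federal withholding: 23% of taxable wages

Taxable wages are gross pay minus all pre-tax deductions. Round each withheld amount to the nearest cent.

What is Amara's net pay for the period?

$2,144.00

401(k) contribution: $3,565.37 × 0.073 = $260.27
SIMPLE IRA contribution: $3,565.37 × 0.061 = $217.49
Pre-tax total = $260.27 + $217.49 = $477.76
Taxable wages = $3,565.37 − $477.76 = $3,087.61
State withholding: $3,087.61 × 0.049 = $151.29
Federal withholding: $3,087.61 × 0.23 = $710.15
Paid family leave insurance: $3,565.37 × 0.004 = $14.26
State disability insurance: $3,565.37 × 0.0077 = $27.45
Charity payroll deduction: $40.46
Total deductions = $260.27 + $217.49 + $151.29 + $710.15 + $14.26 + $27.45 + $40.46 = $1,421.37
Net pay = $3,565.37 − $1,421.37 = $2,144.00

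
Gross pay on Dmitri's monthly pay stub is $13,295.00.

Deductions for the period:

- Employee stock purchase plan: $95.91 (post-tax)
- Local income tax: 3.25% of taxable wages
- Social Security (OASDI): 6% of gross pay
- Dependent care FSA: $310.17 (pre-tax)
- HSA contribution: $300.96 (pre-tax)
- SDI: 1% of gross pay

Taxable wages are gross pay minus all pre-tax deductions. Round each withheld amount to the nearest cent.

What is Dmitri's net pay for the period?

$11,245.08

HSA contribution: $300.96
Dependent care FSA: $310.17
Pre-tax total = $300.96 + $310.17 = $611.13
Taxable wages = $13,295.00 − $611.13 = $12,683.87
Local income tax: $12,683.87 × 0.0325 = $412.23
Social Security (OASDI): $13,295.00 × 0.06 = $797.70
SDI: $13,295.00 × 0.01 = $132.95
Employee stock purchase plan: $95.91
Total deductions = $300.96 + $310.17 + $412.23 + $797.70 + $132.95 + $95.91 = $2,049.92
Net pay = $13,295.00 − $2,049.92 = $11,245.08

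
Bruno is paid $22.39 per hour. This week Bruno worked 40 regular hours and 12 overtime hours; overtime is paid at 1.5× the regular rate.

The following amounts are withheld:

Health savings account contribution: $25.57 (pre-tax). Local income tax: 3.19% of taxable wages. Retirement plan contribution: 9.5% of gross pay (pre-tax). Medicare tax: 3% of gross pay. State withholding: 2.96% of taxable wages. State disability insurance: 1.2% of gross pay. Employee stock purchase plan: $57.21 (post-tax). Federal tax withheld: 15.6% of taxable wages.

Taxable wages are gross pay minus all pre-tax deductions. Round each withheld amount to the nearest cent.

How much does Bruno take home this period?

$787.88

Regular pay: 40 × $22.39 = $895.60
Overtime pay: 12 × $22.39 × 1.5 = $403.02
Gross pay = $895.60 + $403.02 = $1,298.62
Retirement plan contribution: $1,298.62 × 0.095 = $123.37
Health savings account contribution: $25.57
Pre-tax total = $123.37 + $25.57 = $148.94
Taxable wages = $1,298.62 − $148.94 = $1,149.68
Federal tax withheld: $1,149.68 × 0.156 = $179.35
Local income tax: $1,149.68 × 0.0319 = $36.67
State withholding: $1,149.68 × 0.0296 = $34.03
Medicare tax: $1,298.62 × 0.03 = $38.96
State disability insurance: $1,298.62 × 0.012 = $15.58
Employee stock purchase plan: $57.21
Total deductions = $123.37 + $25.57 + $179.35 + $36.67 + $34.03 + $38.96 + $15.58 + $57.21 = $510.74
Net pay = $1,298.62 − $510.74 = $787.88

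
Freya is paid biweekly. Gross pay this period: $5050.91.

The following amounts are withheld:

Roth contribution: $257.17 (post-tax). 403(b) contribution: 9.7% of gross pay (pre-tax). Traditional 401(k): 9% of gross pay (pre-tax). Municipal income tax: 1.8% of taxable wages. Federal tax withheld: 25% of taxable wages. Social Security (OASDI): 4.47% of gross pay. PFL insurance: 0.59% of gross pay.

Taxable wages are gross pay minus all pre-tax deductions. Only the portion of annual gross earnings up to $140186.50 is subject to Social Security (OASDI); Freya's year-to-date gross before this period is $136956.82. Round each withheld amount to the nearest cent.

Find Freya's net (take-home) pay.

Traditional 401(k): $5050.91 × 0.09 = $454.58
403(b) contribution: $5050.91 × 0.097 = $489.94
Pre-tax total = $454.58 + $489.94 = $944.52
Taxable wages = $5050.91 − $944.52 = $4106.39
Municipal income tax: $4106.39 × 0.018 = $73.92
Federal tax withheld: $4106.39 × 0.25 = $1026.60
Social Security (OASDI): only $140186.50 − $136956.82 = $3229.68 of this check is subject → $3229.68 × 0.0447 = $144.37
PFL insurance: $5050.91 × 0.0059 = $29.80
Roth contribution: $257.17
Total deductions = $454.58 + $489.94 + $73.92 + $1026.60 + $144.37 + $29.80 + $257.17 = $2476.38
Net pay = $5050.91 − $2476.38 = $2574.53

$2574.53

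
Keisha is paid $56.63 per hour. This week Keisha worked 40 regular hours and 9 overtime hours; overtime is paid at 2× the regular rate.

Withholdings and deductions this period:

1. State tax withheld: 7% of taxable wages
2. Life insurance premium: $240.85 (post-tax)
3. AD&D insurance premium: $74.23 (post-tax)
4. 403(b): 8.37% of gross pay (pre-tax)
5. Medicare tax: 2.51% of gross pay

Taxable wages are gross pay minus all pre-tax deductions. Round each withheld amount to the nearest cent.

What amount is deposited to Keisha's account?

$2,401.43

Regular pay: 40 × $56.63 = $2,265.20
Overtime pay: 9 × $56.63 × 2 = $1,019.34
Gross pay = $2,265.20 + $1,019.34 = $3,284.54
403(b): $3,284.54 × 0.0837 = $274.92
Taxable wages = $3,284.54 − $274.92 = $3,009.62
State tax withheld: $3,009.62 × 0.07 = $210.67
Medicare tax: $3,284.54 × 0.0251 = $82.44
Life insurance premium: $240.85
AD&D insurance premium: $74.23
Total deductions = $274.92 + $210.67 + $82.44 + $240.85 + $74.23 = $883.11
Net pay = $3,284.54 − $883.11 = $2,401.43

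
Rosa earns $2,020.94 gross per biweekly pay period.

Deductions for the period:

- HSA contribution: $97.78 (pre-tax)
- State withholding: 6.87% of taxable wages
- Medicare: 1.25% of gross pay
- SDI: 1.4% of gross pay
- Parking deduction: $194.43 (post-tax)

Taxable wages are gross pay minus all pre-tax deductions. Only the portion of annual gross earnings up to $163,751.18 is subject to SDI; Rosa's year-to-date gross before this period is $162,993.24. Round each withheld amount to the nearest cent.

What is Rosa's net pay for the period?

$1,560.74

HSA contribution: $97.78
Taxable wages = $2,020.94 − $97.78 = $1,923.16
State withholding: $1,923.16 × 0.0687 = $132.12
Medicare: $2,020.94 × 0.0125 = $25.26
SDI: only $163,751.18 − $162,993.24 = $757.94 of this check is subject → $757.94 × 0.014 = $10.61
Parking deduction: $194.43
Total deductions = $97.78 + $132.12 + $25.26 + $10.61 + $194.43 = $460.20
Net pay = $2,020.94 − $460.20 = $1,560.74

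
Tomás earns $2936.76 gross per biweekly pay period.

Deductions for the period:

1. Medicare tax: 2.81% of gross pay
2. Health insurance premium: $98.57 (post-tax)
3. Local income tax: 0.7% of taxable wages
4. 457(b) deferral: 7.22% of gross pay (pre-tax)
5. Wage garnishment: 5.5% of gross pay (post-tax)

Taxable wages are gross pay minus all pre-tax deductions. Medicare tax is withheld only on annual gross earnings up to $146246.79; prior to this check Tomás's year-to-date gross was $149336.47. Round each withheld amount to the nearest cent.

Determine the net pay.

$2445.57

457(b) deferral: $2936.76 × 0.0722 = $212.03
Taxable wages = $2936.76 − $212.03 = $2724.73
Local income tax: $2724.73 × 0.007 = $19.07
Medicare tax: annual cap $146246.79 already reached (YTD $149336.47), so $0.00
Health insurance premium: $98.57
Wage garnishment: $2936.76 × 0.055 = $161.52
Total deductions = $212.03 + $19.07 + $0.00 + $98.57 + $161.52 = $491.19
Net pay = $2936.76 − $491.19 = $2445.57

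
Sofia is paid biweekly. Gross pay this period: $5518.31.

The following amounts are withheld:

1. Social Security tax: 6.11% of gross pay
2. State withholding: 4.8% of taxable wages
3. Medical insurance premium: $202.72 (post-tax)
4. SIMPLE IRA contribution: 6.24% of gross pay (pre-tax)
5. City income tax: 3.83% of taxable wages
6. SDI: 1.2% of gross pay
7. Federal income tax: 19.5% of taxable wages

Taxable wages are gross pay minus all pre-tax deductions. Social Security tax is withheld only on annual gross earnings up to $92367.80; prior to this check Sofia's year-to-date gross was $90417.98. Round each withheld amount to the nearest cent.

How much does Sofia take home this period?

$3330.47

SIMPLE IRA contribution: $5518.31 × 0.0624 = $344.34
Taxable wages = $5518.31 − $344.34 = $5173.97
State withholding: $5173.97 × 0.048 = $248.35
Federal income tax: $5173.97 × 0.195 = $1008.92
City income tax: $5173.97 × 0.0383 = $198.16
SDI: $5518.31 × 0.012 = $66.22
Social Security tax: only $92367.80 − $90417.98 = $1949.82 of this check is subject → $1949.82 × 0.0611 = $119.13
Medical insurance premium: $202.72
Total deductions = $344.34 + $248.35 + $1008.92 + $198.16 + $66.22 + $119.13 + $202.72 = $2187.84
Net pay = $5518.31 − $2187.84 = $3330.47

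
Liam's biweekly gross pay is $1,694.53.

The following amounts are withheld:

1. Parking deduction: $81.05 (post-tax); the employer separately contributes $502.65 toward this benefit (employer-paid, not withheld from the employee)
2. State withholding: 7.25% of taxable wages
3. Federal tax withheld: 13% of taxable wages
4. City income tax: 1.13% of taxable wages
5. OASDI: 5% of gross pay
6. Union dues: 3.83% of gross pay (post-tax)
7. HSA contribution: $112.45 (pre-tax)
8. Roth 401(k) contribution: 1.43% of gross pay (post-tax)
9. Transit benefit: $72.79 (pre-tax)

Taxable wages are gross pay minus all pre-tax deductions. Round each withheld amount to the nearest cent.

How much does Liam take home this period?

Transit benefit: $72.79
HSA contribution: $112.45
Pre-tax total = $72.79 + $112.45 = $185.24
Taxable wages = $1,694.53 − $185.24 = $1,509.29
City income tax: $1,509.29 × 0.0113 = $17.05
Federal tax withheld: $1,509.29 × 0.13 = $196.21
State withholding: $1,509.29 × 0.0725 = $109.42
OASDI: $1,694.53 × 0.05 = $84.73
Roth 401(k) contribution: $1,694.53 × 0.0143 = $24.23
Union dues: $1,694.53 × 0.0383 = $64.90
Parking deduction: $81.05
(Employer's $502.65 toward parking deduction is not withheld from the employee.)
Total deductions = $72.79 + $112.45 + $17.05 + $196.21 + $109.42 + $84.73 + $24.23 + $64.90 + $81.05 = $762.83
Net pay = $1,694.53 − $762.83 = $931.70

$931.70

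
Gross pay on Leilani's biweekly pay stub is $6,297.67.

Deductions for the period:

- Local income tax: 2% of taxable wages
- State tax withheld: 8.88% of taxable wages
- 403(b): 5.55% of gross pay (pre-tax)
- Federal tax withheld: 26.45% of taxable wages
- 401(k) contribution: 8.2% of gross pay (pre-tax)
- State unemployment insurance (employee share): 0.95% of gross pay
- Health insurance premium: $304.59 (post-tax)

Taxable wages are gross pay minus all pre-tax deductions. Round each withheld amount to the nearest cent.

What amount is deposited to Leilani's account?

$3,039.65

403(b): $6,297.67 × 0.0555 = $349.52
401(k) contribution: $6,297.67 × 0.082 = $516.41
Pre-tax total = $349.52 + $516.41 = $865.93
Taxable wages = $6,297.67 − $865.93 = $5,431.74
Federal tax withheld: $5,431.74 × 0.2645 = $1,436.70
State tax withheld: $5,431.74 × 0.0888 = $482.34
Local income tax: $5,431.74 × 0.02 = $108.63
State unemployment insurance (employee share): $6,297.67 × 0.0095 = $59.83
Health insurance premium: $304.59
Total deductions = $349.52 + $516.41 + $1,436.70 + $482.34 + $108.63 + $59.83 + $304.59 = $3,258.02
Net pay = $6,297.67 − $3,258.02 = $3,039.65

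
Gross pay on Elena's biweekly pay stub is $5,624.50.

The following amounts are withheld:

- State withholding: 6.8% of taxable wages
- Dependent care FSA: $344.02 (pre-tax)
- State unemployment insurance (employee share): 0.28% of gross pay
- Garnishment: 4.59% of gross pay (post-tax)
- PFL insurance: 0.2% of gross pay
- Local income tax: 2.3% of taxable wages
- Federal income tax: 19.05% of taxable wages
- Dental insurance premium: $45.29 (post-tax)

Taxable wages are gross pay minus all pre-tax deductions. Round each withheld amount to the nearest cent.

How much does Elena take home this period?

$3,463.58

Dependent care FSA: $344.02
Taxable wages = $5,624.50 − $344.02 = $5,280.48
Local income tax: $5,280.48 × 0.023 = $121.45
Federal income tax: $5,280.48 × 0.1905 = $1,005.93
State withholding: $5,280.48 × 0.068 = $359.07
State unemployment insurance (employee share): $5,624.50 × 0.0028 = $15.75
PFL insurance: $5,624.50 × 0.002 = $11.25
Dental insurance premium: $45.29
Garnishment: $5,624.50 × 0.0459 = $258.16
Total deductions = $344.02 + $121.45 + $1,005.93 + $359.07 + $15.75 + $11.25 + $45.29 + $258.16 = $2,160.92
Net pay = $5,624.50 − $2,160.92 = $3,463.58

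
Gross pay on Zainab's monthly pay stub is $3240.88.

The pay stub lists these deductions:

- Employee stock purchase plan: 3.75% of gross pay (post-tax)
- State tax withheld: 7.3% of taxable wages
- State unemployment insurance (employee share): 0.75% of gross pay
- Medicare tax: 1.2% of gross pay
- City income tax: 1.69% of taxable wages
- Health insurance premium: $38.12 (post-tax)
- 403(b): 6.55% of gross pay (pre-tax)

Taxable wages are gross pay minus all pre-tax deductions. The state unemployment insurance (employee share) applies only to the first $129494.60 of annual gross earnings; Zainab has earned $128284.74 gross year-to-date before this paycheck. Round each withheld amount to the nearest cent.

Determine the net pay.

$2548.72

403(b): $3240.88 × 0.0655 = $212.28
Taxable wages = $3240.88 − $212.28 = $3028.60
City income tax: $3028.60 × 0.0169 = $51.18
State tax withheld: $3028.60 × 0.073 = $221.09
Medicare tax: $3240.88 × 0.012 = $38.89
State unemployment insurance (employee share): only $129494.60 − $128284.74 = $1209.86 of this check is subject → $1209.86 × 0.0075 = $9.07
Employee stock purchase plan: $3240.88 × 0.0375 = $121.53
Health insurance premium: $38.12
Total deductions = $212.28 + $51.18 + $221.09 + $38.89 + $9.07 + $121.53 + $38.12 = $692.16
Net pay = $3240.88 − $692.16 = $2548.72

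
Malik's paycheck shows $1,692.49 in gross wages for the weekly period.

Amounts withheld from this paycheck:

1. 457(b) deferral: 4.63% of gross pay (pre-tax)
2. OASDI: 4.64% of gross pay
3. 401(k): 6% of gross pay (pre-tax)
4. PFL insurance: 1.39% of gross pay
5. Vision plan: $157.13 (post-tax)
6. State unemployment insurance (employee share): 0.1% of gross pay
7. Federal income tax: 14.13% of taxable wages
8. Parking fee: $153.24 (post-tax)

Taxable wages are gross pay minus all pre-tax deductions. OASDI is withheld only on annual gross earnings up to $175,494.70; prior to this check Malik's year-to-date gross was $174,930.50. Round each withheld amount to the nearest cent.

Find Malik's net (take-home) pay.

401(k): $1,692.49 × 0.06 = $101.55
457(b) deferral: $1,692.49 × 0.0463 = $78.36
Pre-tax total = $101.55 + $78.36 = $179.91
Taxable wages = $1,692.49 − $179.91 = $1,512.58
Federal income tax: $1,512.58 × 0.1413 = $213.73
State unemployment insurance (employee share): $1,692.49 × 0.001 = $1.69
OASDI: only $175,494.70 − $174,930.50 = $564.20 of this check is subject → $564.20 × 0.0464 = $26.18
PFL insurance: $1,692.49 × 0.0139 = $23.53
Vision plan: $157.13
Parking fee: $153.24
Total deductions = $101.55 + $78.36 + $213.73 + $1.69 + $26.18 + $23.53 + $157.13 + $153.24 = $755.41
Net pay = $1,692.49 − $755.41 = $937.08

$937.08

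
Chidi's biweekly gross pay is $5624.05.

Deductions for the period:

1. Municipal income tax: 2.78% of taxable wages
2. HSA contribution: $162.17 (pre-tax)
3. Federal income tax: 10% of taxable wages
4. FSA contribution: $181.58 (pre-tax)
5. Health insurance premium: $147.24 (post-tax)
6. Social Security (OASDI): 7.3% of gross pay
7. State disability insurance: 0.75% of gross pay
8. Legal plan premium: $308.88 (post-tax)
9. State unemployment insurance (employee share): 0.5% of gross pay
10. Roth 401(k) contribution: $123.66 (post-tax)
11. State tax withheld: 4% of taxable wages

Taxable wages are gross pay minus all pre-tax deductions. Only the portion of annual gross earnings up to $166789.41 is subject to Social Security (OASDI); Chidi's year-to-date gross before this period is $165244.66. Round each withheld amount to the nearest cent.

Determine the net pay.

$3631.42

FSA contribution: $181.58
HSA contribution: $162.17
Pre-tax total = $181.58 + $162.17 = $343.75
Taxable wages = $5624.05 − $343.75 = $5280.30
Federal income tax: $5280.30 × 0.1 = $528.03
Municipal income tax: $5280.30 × 0.0278 = $146.79
State tax withheld: $5280.30 × 0.04 = $211.21
Social Security (OASDI): only $166789.41 − $165244.66 = $1544.75 of this check is subject → $1544.75 × 0.073 = $112.77
State unemployment insurance (employee share): $5624.05 × 0.005 = $28.12
State disability insurance: $5624.05 × 0.0075 = $42.18
Roth 401(k) contribution: $123.66
Legal plan premium: $308.88
Health insurance premium: $147.24
Total deductions = $181.58 + $162.17 + $528.03 + $146.79 + $211.21 + $112.77 + $28.12 + $42.18 + $123.66 + $308.88 + $147.24 = $1992.63
Net pay = $5624.05 − $1992.63 = $3631.42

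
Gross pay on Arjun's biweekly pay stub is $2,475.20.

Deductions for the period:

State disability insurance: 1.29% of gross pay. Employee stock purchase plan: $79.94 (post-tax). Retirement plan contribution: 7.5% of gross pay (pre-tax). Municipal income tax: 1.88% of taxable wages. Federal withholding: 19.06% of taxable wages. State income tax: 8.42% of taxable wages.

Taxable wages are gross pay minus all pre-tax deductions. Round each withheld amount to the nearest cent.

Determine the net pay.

$1,505.48

Retirement plan contribution: $2,475.20 × 0.075 = $185.64
Taxable wages = $2,475.20 − $185.64 = $2,289.56
Municipal income tax: $2,289.56 × 0.0188 = $43.04
State income tax: $2,289.56 × 0.0842 = $192.78
Federal withholding: $2,289.56 × 0.1906 = $436.39
State disability insurance: $2,475.20 × 0.0129 = $31.93
Employee stock purchase plan: $79.94
Total deductions = $185.64 + $43.04 + $192.78 + $436.39 + $31.93 + $79.94 = $969.72
Net pay = $2,475.20 − $969.72 = $1,505.48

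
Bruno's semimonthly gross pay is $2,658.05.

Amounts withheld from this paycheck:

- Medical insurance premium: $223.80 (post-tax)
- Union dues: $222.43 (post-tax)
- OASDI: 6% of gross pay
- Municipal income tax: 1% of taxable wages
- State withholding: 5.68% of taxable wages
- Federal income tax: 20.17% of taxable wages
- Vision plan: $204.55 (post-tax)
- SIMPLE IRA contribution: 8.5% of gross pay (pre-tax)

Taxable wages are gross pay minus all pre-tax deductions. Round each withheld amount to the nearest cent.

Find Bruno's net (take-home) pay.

SIMPLE IRA contribution: $2,658.05 × 0.085 = $225.93
Taxable wages = $2,658.05 − $225.93 = $2,432.12
Municipal income tax: $2,432.12 × 0.01 = $24.32
State withholding: $2,432.12 × 0.0568 = $138.14
Federal income tax: $2,432.12 × 0.2017 = $490.56
OASDI: $2,658.05 × 0.06 = $159.48
Medical insurance premium: $223.80
Union dues: $222.43
Vision plan: $204.55
Total deductions = $225.93 + $24.32 + $138.14 + $490.56 + $159.48 + $223.80 + $222.43 + $204.55 = $1,689.21
Net pay = $2,658.05 − $1,689.21 = $968.84

$968.84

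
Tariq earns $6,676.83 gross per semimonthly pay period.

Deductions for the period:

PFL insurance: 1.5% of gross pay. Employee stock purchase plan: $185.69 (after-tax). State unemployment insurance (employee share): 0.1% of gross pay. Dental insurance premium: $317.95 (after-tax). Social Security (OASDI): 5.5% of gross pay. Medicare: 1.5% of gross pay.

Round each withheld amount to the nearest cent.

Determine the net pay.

$5,598.98

State unemployment insurance (employee share): $6,676.83 × 0.001 = $6.68
Medicare: $6,676.83 × 0.015 = $100.15
Social Security (OASDI): $6,676.83 × 0.055 = $367.23
PFL insurance: $6,676.83 × 0.015 = $100.15
Employee stock purchase plan: $185.69
Dental insurance premium: $317.95
Total deductions = $6.68 + $100.15 + $367.23 + $100.15 + $185.69 + $317.95 = $1,077.85
Net pay = $6,676.83 − $1,077.85 = $5,598.98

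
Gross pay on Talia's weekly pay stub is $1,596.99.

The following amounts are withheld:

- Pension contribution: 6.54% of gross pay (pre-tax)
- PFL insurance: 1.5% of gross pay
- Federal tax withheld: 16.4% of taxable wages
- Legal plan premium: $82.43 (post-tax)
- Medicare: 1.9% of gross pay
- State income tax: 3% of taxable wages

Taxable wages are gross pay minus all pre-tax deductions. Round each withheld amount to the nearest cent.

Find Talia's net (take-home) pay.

$1,066.27

Pension contribution: $1,596.99 × 0.0654 = $104.44
Taxable wages = $1,596.99 − $104.44 = $1,492.55
State income tax: $1,492.55 × 0.03 = $44.78
Federal tax withheld: $1,492.55 × 0.164 = $244.78
PFL insurance: $1,596.99 × 0.015 = $23.95
Medicare: $1,596.99 × 0.019 = $30.34
Legal plan premium: $82.43
Total deductions = $104.44 + $44.78 + $244.78 + $23.95 + $30.34 + $82.43 = $530.72
Net pay = $1,596.99 − $530.72 = $1,066.27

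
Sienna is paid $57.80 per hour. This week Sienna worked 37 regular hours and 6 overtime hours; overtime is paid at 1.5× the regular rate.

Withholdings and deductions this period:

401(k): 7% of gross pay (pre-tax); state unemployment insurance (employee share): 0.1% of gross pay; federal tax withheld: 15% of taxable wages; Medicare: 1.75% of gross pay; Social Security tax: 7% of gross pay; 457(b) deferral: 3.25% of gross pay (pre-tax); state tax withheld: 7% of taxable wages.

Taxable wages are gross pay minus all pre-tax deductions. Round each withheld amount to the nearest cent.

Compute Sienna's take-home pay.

Regular pay: 37 × $57.80 = $2,138.60
Overtime pay: 6 × $57.80 × 1.5 = $520.20
Gross pay = $2,138.60 + $520.20 = $2,658.80
457(b) deferral: $2,658.80 × 0.0325 = $86.41
401(k): $2,658.80 × 0.07 = $186.12
Pre-tax total = $86.41 + $186.12 = $272.53
Taxable wages = $2,658.80 − $272.53 = $2,386.27
Federal tax withheld: $2,386.27 × 0.15 = $357.94
State tax withheld: $2,386.27 × 0.07 = $167.04
Medicare: $2,658.80 × 0.0175 = $46.53
Social Security tax: $2,658.80 × 0.07 = $186.12
State unemployment insurance (employee share): $2,658.80 × 0.001 = $2.66
Total deductions = $86.41 + $186.12 + $357.94 + $167.04 + $46.53 + $186.12 + $2.66 = $1,032.82
Net pay = $2,658.80 − $1,032.82 = $1,625.98

$1,625.98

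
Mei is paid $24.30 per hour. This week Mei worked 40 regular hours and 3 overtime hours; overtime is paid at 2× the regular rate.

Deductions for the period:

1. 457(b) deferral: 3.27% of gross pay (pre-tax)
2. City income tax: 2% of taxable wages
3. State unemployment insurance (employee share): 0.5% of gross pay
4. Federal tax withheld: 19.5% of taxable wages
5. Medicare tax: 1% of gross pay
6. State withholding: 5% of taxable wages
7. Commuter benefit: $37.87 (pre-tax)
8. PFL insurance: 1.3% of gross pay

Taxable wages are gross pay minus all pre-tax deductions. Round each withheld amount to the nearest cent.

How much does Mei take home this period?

$735.58

Regular pay: 40 × $24.30 = $972.00
Overtime pay: 3 × $24.30 × 2 = $145.80
Gross pay = $972.00 + $145.80 = $1,117.80
457(b) deferral: $1,117.80 × 0.0327 = $36.55
Commuter benefit: $37.87
Pre-tax total = $36.55 + $37.87 = $74.42
Taxable wages = $1,117.80 − $74.42 = $1,043.38
State withholding: $1,043.38 × 0.05 = $52.17
City income tax: $1,043.38 × 0.02 = $20.87
Federal tax withheld: $1,043.38 × 0.195 = $203.46
Medicare tax: $1,117.80 × 0.01 = $11.18
PFL insurance: $1,117.80 × 0.013 = $14.53
State unemployment insurance (employee share): $1,117.80 × 0.005 = $5.59
Total deductions = $36.55 + $37.87 + $52.17 + $20.87 + $203.46 + $11.18 + $14.53 + $5.59 = $382.22
Net pay = $1,117.80 − $382.22 = $735.58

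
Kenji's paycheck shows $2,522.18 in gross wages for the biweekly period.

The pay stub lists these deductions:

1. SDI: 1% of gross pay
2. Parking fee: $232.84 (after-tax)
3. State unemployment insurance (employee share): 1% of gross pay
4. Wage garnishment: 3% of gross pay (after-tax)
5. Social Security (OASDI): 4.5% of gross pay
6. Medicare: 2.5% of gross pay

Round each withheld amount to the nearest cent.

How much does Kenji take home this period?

SDI: $2,522.18 × 0.01 = $25.22
Social Security (OASDI): $2,522.18 × 0.045 = $113.50
Medicare: $2,522.18 × 0.025 = $63.05
State unemployment insurance (employee share): $2,522.18 × 0.01 = $25.22
Wage garnishment: $2,522.18 × 0.03 = $75.67
Parking fee: $232.84
Total deductions = $25.22 + $113.50 + $63.05 + $25.22 + $75.67 + $232.84 = $535.50
Net pay = $2,522.18 − $535.50 = $1,986.68

$1,986.68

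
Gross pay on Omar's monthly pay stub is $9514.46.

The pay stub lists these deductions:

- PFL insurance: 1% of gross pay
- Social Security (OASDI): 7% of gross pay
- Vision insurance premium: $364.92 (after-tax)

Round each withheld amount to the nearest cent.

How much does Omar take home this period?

$8388.39

Social Security (OASDI): $9514.46 × 0.07 = $666.01
PFL insurance: $9514.46 × 0.01 = $95.14
Vision insurance premium: $364.92
Total deductions = $666.01 + $95.14 + $364.92 = $1126.07
Net pay = $9514.46 − $1126.07 = $8388.39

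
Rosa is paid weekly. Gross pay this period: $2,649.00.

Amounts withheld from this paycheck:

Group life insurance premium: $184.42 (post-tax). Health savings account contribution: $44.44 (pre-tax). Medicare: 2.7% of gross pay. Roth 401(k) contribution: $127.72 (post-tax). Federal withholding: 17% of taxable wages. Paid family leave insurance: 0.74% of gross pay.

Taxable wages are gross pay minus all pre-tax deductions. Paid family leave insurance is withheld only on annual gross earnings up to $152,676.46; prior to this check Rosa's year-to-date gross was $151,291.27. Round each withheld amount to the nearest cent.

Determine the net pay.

$1,767.87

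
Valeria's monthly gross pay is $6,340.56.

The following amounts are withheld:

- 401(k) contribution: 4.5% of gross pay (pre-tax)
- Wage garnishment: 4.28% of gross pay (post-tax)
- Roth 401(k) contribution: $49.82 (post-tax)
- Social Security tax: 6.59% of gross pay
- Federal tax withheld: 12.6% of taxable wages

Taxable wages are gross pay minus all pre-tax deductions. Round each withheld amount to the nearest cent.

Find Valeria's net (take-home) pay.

$4,553.23

401(k) contribution: $6,340.56 × 0.045 = $285.33
Taxable wages = $6,340.56 − $285.33 = $6,055.23
Federal tax withheld: $6,055.23 × 0.126 = $762.96
Social Security tax: $6,340.56 × 0.0659 = $417.84
Roth 401(k) contribution: $49.82
Wage garnishment: $6,340.56 × 0.0428 = $271.38
Total deductions = $285.33 + $762.96 + $417.84 + $49.82 + $271.38 = $1,787.33
Net pay = $6,340.56 − $1,787.33 = $4,553.23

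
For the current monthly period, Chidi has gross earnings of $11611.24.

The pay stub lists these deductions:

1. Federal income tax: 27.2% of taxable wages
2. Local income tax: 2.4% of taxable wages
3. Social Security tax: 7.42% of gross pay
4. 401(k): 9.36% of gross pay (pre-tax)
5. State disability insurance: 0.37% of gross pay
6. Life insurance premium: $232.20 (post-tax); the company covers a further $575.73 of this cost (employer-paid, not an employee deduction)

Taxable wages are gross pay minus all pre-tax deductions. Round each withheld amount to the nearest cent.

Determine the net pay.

$6272.49

401(k): $11611.24 × 0.0936 = $1086.81
Taxable wages = $11611.24 − $1086.81 = $10524.43
Federal income tax: $10524.43 × 0.272 = $2862.64
Local income tax: $10524.43 × 0.024 = $252.59
State disability insurance: $11611.24 × 0.0037 = $42.96
Social Security tax: $11611.24 × 0.0742 = $861.55
Life insurance premium: $232.20
(Employer's $575.73 toward life insurance premium is not withheld from the employee.)
Total deductions = $1086.81 + $2862.64 + $252.59 + $42.96 + $861.55 + $232.20 = $5338.75
Net pay = $11611.24 − $5338.75 = $6272.49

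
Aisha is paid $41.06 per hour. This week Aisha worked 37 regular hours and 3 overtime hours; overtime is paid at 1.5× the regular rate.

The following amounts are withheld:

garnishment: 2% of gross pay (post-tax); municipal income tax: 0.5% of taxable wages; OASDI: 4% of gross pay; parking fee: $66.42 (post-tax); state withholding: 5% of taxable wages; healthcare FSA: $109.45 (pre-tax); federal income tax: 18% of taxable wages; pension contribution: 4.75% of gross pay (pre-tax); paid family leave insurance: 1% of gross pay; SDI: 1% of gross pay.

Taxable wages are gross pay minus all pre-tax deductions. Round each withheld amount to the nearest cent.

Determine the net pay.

$955.16

Regular pay: 37 × $41.06 = $1,519.22
Overtime pay: 3 × $41.06 × 1.5 = $184.77
Gross pay = $1,519.22 + $184.77 = $1,703.99
Healthcare FSA: $109.45
Pension contribution: $1,703.99 × 0.0475 = $80.94
Pre-tax total = $109.45 + $80.94 = $190.39
Taxable wages = $1,703.99 − $190.39 = $1,513.60
State withholding: $1,513.60 × 0.05 = $75.68
Federal income tax: $1,513.60 × 0.18 = $272.45
Municipal income tax: $1,513.60 × 0.005 = $7.57
SDI: $1,703.99 × 0.01 = $17.04
OASDI: $1,703.99 × 0.04 = $68.16
Paid family leave insurance: $1,703.99 × 0.01 = $17.04
Garnishment: $1,703.99 × 0.02 = $34.08
Parking fee: $66.42
Total deductions = $109.45 + $80.94 + $75.68 + $272.45 + $7.57 + $17.04 + $68.16 + $17.04 + $34.08 + $66.42 = $748.83
Net pay = $1,703.99 − $748.83 = $955.16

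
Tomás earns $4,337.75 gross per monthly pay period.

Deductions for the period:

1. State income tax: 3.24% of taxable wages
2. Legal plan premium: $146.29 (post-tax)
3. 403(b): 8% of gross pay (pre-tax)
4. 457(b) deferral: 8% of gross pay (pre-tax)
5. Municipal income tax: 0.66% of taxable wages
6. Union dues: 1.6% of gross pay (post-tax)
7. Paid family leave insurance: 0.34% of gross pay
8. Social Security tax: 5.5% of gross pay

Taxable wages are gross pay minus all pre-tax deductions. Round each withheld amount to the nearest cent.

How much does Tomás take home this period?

457(b) deferral: $4,337.75 × 0.08 = $347.02
403(b): $4,337.75 × 0.08 = $347.02
Pre-tax total = $347.02 + $347.02 = $694.04
Taxable wages = $4,337.75 − $694.04 = $3,643.71
Municipal income tax: $3,643.71 × 0.0066 = $24.05
State income tax: $3,643.71 × 0.0324 = $118.06
Social Security tax: $4,337.75 × 0.055 = $238.58
Paid family leave insurance: $4,337.75 × 0.0034 = $14.75
Union dues: $4,337.75 × 0.016 = $69.40
Legal plan premium: $146.29
Total deductions = $347.02 + $347.02 + $24.05 + $118.06 + $238.58 + $14.75 + $69.40 + $146.29 = $1,305.17
Net pay = $4,337.75 − $1,305.17 = $3,032.58

$3,032.58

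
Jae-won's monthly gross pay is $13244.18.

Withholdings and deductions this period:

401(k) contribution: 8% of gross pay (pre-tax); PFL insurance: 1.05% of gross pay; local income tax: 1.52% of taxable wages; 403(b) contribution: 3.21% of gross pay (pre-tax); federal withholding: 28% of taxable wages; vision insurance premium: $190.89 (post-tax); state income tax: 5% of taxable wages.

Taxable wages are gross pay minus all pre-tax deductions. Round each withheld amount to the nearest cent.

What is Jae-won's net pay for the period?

403(b) contribution: $13244.18 × 0.0321 = $425.14
401(k) contribution: $13244.18 × 0.08 = $1059.53
Pre-tax total = $425.14 + $1059.53 = $1484.67
Taxable wages = $13244.18 − $1484.67 = $11759.51
Federal withholding: $11759.51 × 0.28 = $3292.66
State income tax: $11759.51 × 0.05 = $587.98
Local income tax: $11759.51 × 0.0152 = $178.74
PFL insurance: $13244.18 × 0.0105 = $139.06
Vision insurance premium: $190.89
Total deductions = $425.14 + $1059.53 + $3292.66 + $587.98 + $178.74 + $139.06 + $190.89 = $5874.00
Net pay = $13244.18 − $5874.00 = $7370.18

$7370.18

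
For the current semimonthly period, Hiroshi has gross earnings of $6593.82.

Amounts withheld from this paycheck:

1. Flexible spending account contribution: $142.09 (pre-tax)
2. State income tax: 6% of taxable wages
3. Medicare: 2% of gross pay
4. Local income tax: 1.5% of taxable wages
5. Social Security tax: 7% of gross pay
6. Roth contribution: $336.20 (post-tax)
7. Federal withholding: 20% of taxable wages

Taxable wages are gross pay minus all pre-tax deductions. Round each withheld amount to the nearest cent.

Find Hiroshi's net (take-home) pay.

$3747.85

Flexible spending account contribution: $142.09
Taxable wages = $6593.82 − $142.09 = $6451.73
Federal withholding: $6451.73 × 0.2 = $1290.35
State income tax: $6451.73 × 0.06 = $387.10
Local income tax: $6451.73 × 0.015 = $96.78
Social Security tax: $6593.82 × 0.07 = $461.57
Medicare: $6593.82 × 0.02 = $131.88
Roth contribution: $336.20
Total deductions = $142.09 + $1290.35 + $387.10 + $96.78 + $461.57 + $131.88 + $336.20 = $2845.97
Net pay = $6593.82 − $2845.97 = $3747.85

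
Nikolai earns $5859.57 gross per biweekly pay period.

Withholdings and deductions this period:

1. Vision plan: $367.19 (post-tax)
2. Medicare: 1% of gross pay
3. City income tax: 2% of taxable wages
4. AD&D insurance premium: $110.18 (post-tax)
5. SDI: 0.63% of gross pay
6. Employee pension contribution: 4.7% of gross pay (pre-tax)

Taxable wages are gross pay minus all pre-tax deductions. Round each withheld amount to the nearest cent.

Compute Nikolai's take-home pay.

$4899.60

Employee pension contribution: $5859.57 × 0.047 = $275.40
Taxable wages = $5859.57 − $275.40 = $5584.17
City income tax: $5584.17 × 0.02 = $111.68
Medicare: $5859.57 × 0.01 = $58.60
SDI: $5859.57 × 0.0063 = $36.92
Vision plan: $367.19
AD&D insurance premium: $110.18
Total deductions = $275.40 + $111.68 + $58.60 + $36.92 + $367.19 + $110.18 = $959.97
Net pay = $5859.57 − $959.97 = $4899.60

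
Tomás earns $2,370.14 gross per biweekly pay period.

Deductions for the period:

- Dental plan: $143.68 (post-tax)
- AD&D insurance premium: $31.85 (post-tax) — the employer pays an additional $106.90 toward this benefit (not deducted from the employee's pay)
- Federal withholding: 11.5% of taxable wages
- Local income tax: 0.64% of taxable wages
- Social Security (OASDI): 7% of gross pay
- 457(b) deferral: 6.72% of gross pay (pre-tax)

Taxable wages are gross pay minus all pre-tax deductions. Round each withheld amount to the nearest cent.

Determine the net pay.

457(b) deferral: $2,370.14 × 0.0672 = $159.27
Taxable wages = $2,370.14 − $159.27 = $2,210.87
Federal withholding: $2,210.87 × 0.115 = $254.25
Local income tax: $2,210.87 × 0.0064 = $14.15
Social Security (OASDI): $2,370.14 × 0.07 = $165.91
Dental plan: $143.68
AD&D insurance premium: $31.85
(Employer's $106.90 toward AD&D insurance premium is not withheld from the employee.)
Total deductions = $159.27 + $254.25 + $14.15 + $165.91 + $143.68 + $31.85 = $769.11
Net pay = $2,370.14 − $769.11 = $1,601.03

$1,601.03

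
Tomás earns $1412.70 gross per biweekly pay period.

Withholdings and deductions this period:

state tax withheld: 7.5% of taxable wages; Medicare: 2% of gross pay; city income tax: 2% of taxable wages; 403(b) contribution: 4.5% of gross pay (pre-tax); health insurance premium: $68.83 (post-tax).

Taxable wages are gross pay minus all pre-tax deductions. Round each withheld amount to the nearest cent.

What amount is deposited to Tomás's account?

$1123.89

403(b) contribution: $1412.70 × 0.045 = $63.57
Taxable wages = $1412.70 − $63.57 = $1349.13
State tax withheld: $1349.13 × 0.075 = $101.18
City income tax: $1349.13 × 0.02 = $26.98
Medicare: $1412.70 × 0.02 = $28.25
Health insurance premium: $68.83
Total deductions = $63.57 + $101.18 + $26.98 + $28.25 + $68.83 = $288.81
Net pay = $1412.70 − $288.81 = $1123.89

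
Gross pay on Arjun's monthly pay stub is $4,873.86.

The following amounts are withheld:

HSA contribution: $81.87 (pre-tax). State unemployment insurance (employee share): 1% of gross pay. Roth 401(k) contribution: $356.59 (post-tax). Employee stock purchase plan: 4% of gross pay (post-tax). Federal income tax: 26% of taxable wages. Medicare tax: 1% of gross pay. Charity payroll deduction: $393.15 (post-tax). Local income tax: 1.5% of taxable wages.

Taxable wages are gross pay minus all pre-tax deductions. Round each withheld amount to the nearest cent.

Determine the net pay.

HSA contribution: $81.87
Taxable wages = $4,873.86 − $81.87 = $4,791.99
Local income tax: $4,791.99 × 0.015 = $71.88
Federal income tax: $4,791.99 × 0.26 = $1,245.92
Medicare tax: $4,873.86 × 0.01 = $48.74
State unemployment insurance (employee share): $4,873.86 × 0.01 = $48.74
Roth 401(k) contribution: $356.59
Charity payroll deduction: $393.15
Employee stock purchase plan: $4,873.86 × 0.04 = $194.95
Total deductions = $81.87 + $71.88 + $1,245.92 + $48.74 + $48.74 + $356.59 + $393.15 + $194.95 = $2,441.84
Net pay = $4,873.86 − $2,441.84 = $2,432.02

$2,432.02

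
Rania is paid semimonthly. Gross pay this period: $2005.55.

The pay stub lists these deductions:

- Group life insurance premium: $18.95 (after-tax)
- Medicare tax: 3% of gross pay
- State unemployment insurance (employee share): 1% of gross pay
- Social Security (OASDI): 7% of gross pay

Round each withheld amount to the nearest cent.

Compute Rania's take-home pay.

$1765.98

Medicare tax: $2005.55 × 0.03 = $60.17
Social Security (OASDI): $2005.55 × 0.07 = $140.39
State unemployment insurance (employee share): $2005.55 × 0.01 = $20.06
Group life insurance premium: $18.95
Total deductions = $60.17 + $140.39 + $20.06 + $18.95 = $239.57
Net pay = $2005.55 − $239.57 = $1765.98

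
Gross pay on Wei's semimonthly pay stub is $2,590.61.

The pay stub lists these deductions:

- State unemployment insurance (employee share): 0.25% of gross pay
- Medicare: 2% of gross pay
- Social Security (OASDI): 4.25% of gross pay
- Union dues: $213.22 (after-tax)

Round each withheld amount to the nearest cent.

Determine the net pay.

Social Security (OASDI): $2,590.61 × 0.0425 = $110.10
Medicare: $2,590.61 × 0.02 = $51.81
State unemployment insurance (employee share): $2,590.61 × 0.0025 = $6.48
Union dues: $213.22
Total deductions = $110.10 + $51.81 + $6.48 + $213.22 = $381.61
Net pay = $2,590.61 − $381.61 = $2,209.00

$2,209.00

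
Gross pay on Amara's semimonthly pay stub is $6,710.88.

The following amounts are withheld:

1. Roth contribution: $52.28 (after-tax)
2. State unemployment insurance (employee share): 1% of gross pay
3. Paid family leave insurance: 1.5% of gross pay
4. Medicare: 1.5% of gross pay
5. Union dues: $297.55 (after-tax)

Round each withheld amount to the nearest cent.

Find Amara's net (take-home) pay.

$6,092.62

Paid family leave insurance: $6,710.88 × 0.015 = $100.66
State unemployment insurance (employee share): $6,710.88 × 0.01 = $67.11
Medicare: $6,710.88 × 0.015 = $100.66
Union dues: $297.55
Roth contribution: $52.28
Total deductions = $100.66 + $67.11 + $100.66 + $297.55 + $52.28 = $618.26
Net pay = $6,710.88 − $618.26 = $6,092.62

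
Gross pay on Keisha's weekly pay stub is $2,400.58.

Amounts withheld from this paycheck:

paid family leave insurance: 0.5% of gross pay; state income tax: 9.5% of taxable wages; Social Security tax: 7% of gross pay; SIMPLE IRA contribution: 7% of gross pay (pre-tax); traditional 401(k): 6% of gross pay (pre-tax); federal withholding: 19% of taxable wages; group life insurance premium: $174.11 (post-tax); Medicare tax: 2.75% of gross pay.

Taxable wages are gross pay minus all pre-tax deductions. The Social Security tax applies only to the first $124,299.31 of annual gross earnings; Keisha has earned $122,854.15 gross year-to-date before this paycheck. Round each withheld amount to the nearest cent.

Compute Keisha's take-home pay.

$1,139.99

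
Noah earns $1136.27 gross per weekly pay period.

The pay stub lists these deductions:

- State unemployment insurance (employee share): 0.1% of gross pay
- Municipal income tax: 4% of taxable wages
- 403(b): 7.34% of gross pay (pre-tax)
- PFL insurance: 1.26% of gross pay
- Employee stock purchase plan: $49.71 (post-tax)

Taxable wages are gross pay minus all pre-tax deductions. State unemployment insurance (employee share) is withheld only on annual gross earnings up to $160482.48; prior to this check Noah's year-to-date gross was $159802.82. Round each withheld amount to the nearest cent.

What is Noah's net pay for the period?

403(b): $1136.27 × 0.0734 = $83.40
Taxable wages = $1136.27 − $83.40 = $1052.87
Municipal income tax: $1052.87 × 0.04 = $42.11
State unemployment insurance (employee share): only $160482.48 − $159802.82 = $679.66 of this check is subject → $679.66 × 0.001 = $0.68
PFL insurance: $1136.27 × 0.0126 = $14.32
Employee stock purchase plan: $49.71
Total deductions = $83.40 + $42.11 + $0.68 + $14.32 + $49.71 = $190.22
Net pay = $1136.27 − $190.22 = $946.05

$946.05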